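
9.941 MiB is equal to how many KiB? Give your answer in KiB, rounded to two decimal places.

9.941 MiB = 9.941 × 2^20 bytes = 10,423,894.016 bytes
1 KiB = 2^10 bytes = 1,024 bytes
10,423,894.016 / 1,024 = 10,179.58 KiB

10,179.58 KiB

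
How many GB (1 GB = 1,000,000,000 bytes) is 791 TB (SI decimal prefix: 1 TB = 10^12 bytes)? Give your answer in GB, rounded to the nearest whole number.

791,000 GB

791 TB = 791 × 10^12 bytes = 791,000,000,000,000 bytes
1 GB = 1,000,000,000 bytes
791,000,000,000,000 / 1,000,000,000 = 791,000 GB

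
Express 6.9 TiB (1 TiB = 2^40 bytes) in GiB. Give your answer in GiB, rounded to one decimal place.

6.9 TiB = 6.9 × 2^40 bytes = 7,586,630,231,654.4 bytes
1 GiB = 1,073,741,824 bytes
7,586,630,231,654.4 / 1,073,741,824 = 7,065.6 GiB

7,065.6 GiB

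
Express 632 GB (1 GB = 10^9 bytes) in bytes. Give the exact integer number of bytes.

632,000,000,000 bytes

632 × 1,000,000,000 = 632,000,000,000 bytes  (1 GB = 10^9 bytes)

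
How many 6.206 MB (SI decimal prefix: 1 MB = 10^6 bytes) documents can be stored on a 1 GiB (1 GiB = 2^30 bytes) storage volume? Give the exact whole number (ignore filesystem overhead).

Capacity: 1 GiB = 1,073,741,824 bytes
Per item: 6.206 MB = 6,206,000 bytes
⌊1,073,741,824 / 6,206,000⌋ = 173

173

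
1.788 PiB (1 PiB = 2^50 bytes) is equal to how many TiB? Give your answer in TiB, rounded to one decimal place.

1.788 PiB = 1.788 × 2^50 bytes = 2,013,109,033,434,611.712 bytes
1 TiB = 2^40 bytes = 1,099,511,627,776 bytes
2,013,109,033,434,611.712 / 1,099,511,627,776 = 1,830.9 TiB

1,830.9 TiB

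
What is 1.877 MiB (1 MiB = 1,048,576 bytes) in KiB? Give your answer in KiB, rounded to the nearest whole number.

1,922 KiB

1.877 MiB = 1.877 × 2^20 bytes = 1,968,177.152 bytes
1 KiB = 2^10 bytes = 1,024 bytes
1,968,177.152 / 1,024 = 1,922 KiB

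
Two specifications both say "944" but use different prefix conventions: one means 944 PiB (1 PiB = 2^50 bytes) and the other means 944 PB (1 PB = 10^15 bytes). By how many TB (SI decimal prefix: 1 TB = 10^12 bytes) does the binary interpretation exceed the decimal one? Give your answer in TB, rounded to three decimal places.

118,849.512 TB

944 PiB = 944 × 1,125,899,906,842,624 = 1,062,849,512,059,437,056 bytes
944 PB = 944 × 1,000,000,000,000,000 = 944,000,000,000,000,000 bytes
difference = 118,849,512,059,437,056 bytes
118,849,512,059,437,056 / 1,000,000,000,000 = 118,849.512 TB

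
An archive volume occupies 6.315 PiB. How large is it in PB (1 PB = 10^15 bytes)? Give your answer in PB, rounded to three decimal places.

6.315 PiB = 6.315 × 2^50 bytes = 7,110,057,911,711,170.56 bytes
1 PB = 1,000,000,000,000,000 bytes
7,110,057,911,711,170.56 / 1,000,000,000,000,000 = 7.110 PB

7.110 PB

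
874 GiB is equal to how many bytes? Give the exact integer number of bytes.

874 × 1,073,741,824 = 938,450,354,176 bytes  (1 GiB = 2^30 bytes)

938,450,354,176 bytes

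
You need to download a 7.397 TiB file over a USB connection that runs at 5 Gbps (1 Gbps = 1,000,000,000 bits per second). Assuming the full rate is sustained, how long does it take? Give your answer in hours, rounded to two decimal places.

3.61 hours

7.397 TiB = 8,133,087,510,659.072 bytes = 65,064,700,085,272.576 bits
5 Gbps = 5,000,000,000 bits/s
time = 65,064,700,085,272.576 / 5,000,000,000 = 13,012.9400 s
13,012.9400 s / 3600 = 3.61 hours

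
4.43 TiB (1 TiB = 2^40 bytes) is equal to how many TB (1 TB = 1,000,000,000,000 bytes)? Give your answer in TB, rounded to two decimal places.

4.87 TB

4.43 TiB = 4.43 × 2^40 bytes = 4,870,836,511,047.68 bytes
1 TB = 10^12 bytes = 1,000,000,000,000 bytes
4,870,836,511,047.68 / 1,000,000,000,000 = 4.87 TB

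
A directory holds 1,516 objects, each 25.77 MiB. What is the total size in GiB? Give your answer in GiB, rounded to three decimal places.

Total = 1,516 × 25.77 MiB = 39067.32 MiB
= 39067.32 × 1,048,576 bytes = 40,965,054,136.32 bytes
1 GiB = 1,073,741,824 bytes
40,965,054,136.32 / 1,073,741,824 = 38.152 GiB

38.152 GiB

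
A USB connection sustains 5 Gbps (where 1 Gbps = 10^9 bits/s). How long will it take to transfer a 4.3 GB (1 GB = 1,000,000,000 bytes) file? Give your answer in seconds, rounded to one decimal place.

4.3 GB = 4,300,000,000 bytes = 34,400,000,000 bits
5 Gbps = 5,000,000,000 bits/s
time = 34,400,000,000 / 5,000,000,000 = 6.9 s

6.9 seconds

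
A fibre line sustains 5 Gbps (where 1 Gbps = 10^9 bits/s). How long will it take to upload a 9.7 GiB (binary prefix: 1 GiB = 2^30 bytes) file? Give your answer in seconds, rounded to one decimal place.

16.7 seconds

9.7 GiB = 10,415,295,692.8 bytes = 83,322,365,542.4 bits
5 Gbps = 5,000,000,000 bits/s
time = 83,322,365,542.4 / 5,000,000,000 = 16.7 s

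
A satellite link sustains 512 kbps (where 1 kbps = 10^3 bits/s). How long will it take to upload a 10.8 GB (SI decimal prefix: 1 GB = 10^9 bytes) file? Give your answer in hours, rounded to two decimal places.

10.8 GB = 10,800,000,000 bytes = 86,400,000,000 bits
512 kbps = 512,000 bits/s
time = 86,400,000,000 / 512,000 = 168,750.0000 s
168,750.0000 s / 3600 = 46.88 hours

46.88 hours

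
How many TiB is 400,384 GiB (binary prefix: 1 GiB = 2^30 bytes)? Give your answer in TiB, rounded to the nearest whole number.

400,384 GiB = 400,384 × 2^30 bytes = 429,909,046,460,416 bytes
1 TiB = 1,099,511,627,776 bytes
429,909,046,460,416 / 1,099,511,627,776 = 391 TiB

391 TiB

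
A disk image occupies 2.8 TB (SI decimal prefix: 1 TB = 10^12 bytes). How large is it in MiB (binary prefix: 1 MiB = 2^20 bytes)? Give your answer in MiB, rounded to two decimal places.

2.8 TB = 2.8 × 10^12 bytes = 2,800,000,000,000 bytes
1 MiB = 1,048,576 bytes
2,800,000,000,000 / 1,048,576 = 2,670,288.09 MiB

2,670,288.09 MiB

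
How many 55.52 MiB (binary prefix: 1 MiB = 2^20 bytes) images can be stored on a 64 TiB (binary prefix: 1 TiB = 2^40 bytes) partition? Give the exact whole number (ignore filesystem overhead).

Capacity: 64 TiB = 70,368,744,177,664 bytes
Per item: 55.52 MiB = 58,216,939.52 bytes
⌊70,368,744,177,664 / 58,216,939.52⌋ = 1,208,733

1,208,733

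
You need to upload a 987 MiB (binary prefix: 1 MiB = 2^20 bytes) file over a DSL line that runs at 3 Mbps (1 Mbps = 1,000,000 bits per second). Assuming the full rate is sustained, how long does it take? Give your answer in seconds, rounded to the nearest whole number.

987 MiB = 1,034,944,512 bytes = 8,279,556,096 bits
3 Mbps = 3,000,000 bits/s
time = 8,279,556,096 / 3,000,000 = 2,760 s

2,760 seconds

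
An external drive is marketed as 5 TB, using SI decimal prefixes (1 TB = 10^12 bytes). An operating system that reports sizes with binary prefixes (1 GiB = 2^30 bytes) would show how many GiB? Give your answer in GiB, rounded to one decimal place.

4,656.6 GiB

5 TB × 1,000,000,000,000 bytes/TB = 5,000,000,000,000 bytes
1 GiB = 1,073,741,824 bytes
5,000,000,000,000 / 1,073,741,824 = 4,656.6 GiB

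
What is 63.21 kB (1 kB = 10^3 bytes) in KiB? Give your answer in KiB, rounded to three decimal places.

61.729 KiB

63.21 kB = 63.21 × 10^3 bytes = 63,210 bytes
1 KiB = 1,024 bytes
63,210 / 1,024 = 61.729 KiB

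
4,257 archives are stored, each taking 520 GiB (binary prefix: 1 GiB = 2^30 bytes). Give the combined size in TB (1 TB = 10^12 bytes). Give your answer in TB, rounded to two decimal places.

2,376.88 TB

Total = 4,257 × 520 GiB = 2,213,640 GiB
= 2,213,640 × 1,073,741,824 bytes = 2,376,877,851,279,360 bytes
1 TB = 1,000,000,000,000 bytes
2,376,877,851,279,360 / 1,000,000,000,000 = 2,376.88 TB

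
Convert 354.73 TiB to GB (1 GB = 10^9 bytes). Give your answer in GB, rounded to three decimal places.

354.73 TiB × 1,099,511,627,776 bytes/TiB = 390,029,759,720,980.48 bytes
1 GB = 10^9 bytes = 1,000,000,000 bytes
390,029,759,720,980.48 / 1,000,000,000 = 390,029.760 GB

390,029.760 GB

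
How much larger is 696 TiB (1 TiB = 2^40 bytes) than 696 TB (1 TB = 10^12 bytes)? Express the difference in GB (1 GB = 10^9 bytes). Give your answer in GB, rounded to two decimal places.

696 TiB = 696 × 1,099,511,627,776 = 765,260,092,932,096 bytes
696 TB = 696 × 1,000,000,000,000 = 696,000,000,000,000 bytes
difference = 69,260,092,932,096 bytes
69,260,092,932,096 / 1,000,000,000 = 69,260.09 GB

69,260.09 GB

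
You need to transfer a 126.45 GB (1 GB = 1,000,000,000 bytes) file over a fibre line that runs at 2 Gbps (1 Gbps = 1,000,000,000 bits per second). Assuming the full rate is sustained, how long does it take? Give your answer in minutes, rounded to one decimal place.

126.45 GB = 126,450,000,000 bytes = 1,011,600,000,000 bits
2 Gbps = 2,000,000,000 bits/s
time = 1,011,600,000,000 / 2,000,000,000 = 505.80 s
505.80 s / 60 = 8.4 minutes

8.4 minutes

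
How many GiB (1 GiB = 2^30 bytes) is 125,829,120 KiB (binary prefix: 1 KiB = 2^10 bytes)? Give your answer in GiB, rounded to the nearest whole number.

120 GiB

125,829,120 KiB = 125,829,120 × 2^10 bytes = 128,849,018,880 bytes
1 GiB = 1,073,741,824 bytes
128,849,018,880 / 1,073,741,824 = 120 GiB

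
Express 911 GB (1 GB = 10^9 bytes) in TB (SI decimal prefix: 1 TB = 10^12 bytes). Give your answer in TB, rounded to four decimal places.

911 GB × 1,000,000,000 bytes/GB = 911,000,000,000 bytes
1 TB = 10^12 bytes = 1,000,000,000,000 bytes
911,000,000,000 / 1,000,000,000,000 = 0.9110 TB

0.9110 TB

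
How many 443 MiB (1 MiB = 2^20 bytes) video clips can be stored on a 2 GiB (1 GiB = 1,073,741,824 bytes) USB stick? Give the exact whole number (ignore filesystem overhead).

Capacity: 2 GiB = 2,147,483,648 bytes
Per item: 443 MiB = 464,519,168 bytes
⌊2,147,483,648 / 464,519,168⌋ = 4

4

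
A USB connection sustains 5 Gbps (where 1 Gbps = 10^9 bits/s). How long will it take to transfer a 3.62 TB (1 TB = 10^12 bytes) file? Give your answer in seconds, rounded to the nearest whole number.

3.62 TB = 3,620,000,000,000 bytes = 28,960,000,000,000 bits
5 Gbps = 5,000,000,000 bits/s
time = 28,960,000,000,000 / 5,000,000,000 = 5,792 s

5,792 seconds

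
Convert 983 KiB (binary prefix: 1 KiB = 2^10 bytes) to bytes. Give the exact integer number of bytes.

983 × 1,024 = 1,006,592 bytes  (1 KiB = 2^10 bytes)

1,006,592 bytes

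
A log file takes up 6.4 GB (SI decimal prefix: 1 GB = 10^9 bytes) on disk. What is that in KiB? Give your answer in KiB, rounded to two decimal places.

6,250,000.00 KiB

6.4 GB × 1,000,000,000 bytes/GB = 6,400,000,000 bytes
1 KiB = 2^10 bytes = 1,024 bytes
6,400,000,000 / 1,024 = 6,250,000.00 KiB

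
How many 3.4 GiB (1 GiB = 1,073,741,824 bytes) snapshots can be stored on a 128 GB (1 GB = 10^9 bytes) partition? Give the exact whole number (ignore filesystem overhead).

Capacity: 128 GB = 128,000,000,000 bytes
Per item: 3.4 GiB = 3,650,722,201.6 bytes
⌊128,000,000,000 / 3,650,722,201.6⌋ = 35

35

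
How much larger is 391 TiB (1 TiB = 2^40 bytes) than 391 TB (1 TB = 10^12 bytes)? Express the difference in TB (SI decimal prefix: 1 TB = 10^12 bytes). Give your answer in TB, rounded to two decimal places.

38.91 TB

391 TiB = 391 × 1,099,511,627,776 = 429,909,046,460,416 bytes
391 TB = 391 × 1,000,000,000,000 = 391,000,000,000,000 bytes
difference = 38,909,046,460,416 bytes
38,909,046,460,416 / 1,000,000,000,000 = 38.91 TB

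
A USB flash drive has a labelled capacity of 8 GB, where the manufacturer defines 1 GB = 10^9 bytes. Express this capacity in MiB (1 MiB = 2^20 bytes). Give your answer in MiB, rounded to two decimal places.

7,629.39 MiB

8 GB × 1,000,000,000 bytes/GB = 8,000,000,000 bytes
1 MiB = 2^20 bytes = 1,048,576 bytes
8,000,000,000 / 1,048,576 = 7,629.39 MiB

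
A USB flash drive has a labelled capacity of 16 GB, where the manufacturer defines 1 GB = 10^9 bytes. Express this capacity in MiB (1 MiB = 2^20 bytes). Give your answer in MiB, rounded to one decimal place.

15,258.8 MiB

16 GB × 1,000,000,000 bytes/GB = 16,000,000,000 bytes
1 MiB = 1,048,576 bytes
16,000,000,000 / 1,048,576 = 15,258.8 MiB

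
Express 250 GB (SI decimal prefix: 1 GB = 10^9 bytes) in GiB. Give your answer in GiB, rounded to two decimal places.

232.83 GiB

250 GB = 250 × 10^9 bytes = 250,000,000,000 bytes
1 GiB = 2^30 bytes = 1,073,741,824 bytes
250,000,000,000 / 1,073,741,824 = 232.83 GiB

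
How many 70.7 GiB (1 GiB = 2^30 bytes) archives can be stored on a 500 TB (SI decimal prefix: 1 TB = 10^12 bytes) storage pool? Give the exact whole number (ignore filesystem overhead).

Capacity: 500 TB = 500,000,000,000,000 bytes
Per item: 70.7 GiB = 75,913,546,956.8 bytes
⌊500,000,000,000,000 / 75,913,546,956.8⌋ = 6,586

6,586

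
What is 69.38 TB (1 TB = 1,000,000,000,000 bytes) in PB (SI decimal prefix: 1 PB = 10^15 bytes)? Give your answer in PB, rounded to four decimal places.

0.0694 PB

69.38 TB = 69.38 × 10^12 bytes = 69,380,000,000,000 bytes
1 PB = 1,000,000,000,000,000 bytes
69,380,000,000,000 / 1,000,000,000,000,000 = 0.0694 PB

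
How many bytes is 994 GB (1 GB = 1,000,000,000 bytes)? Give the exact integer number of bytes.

994,000,000,000 bytes

994 × 1,000,000,000 = 994,000,000,000 bytes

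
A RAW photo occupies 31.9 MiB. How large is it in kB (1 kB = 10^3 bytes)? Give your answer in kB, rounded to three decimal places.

33,449.574 kB

31.9 MiB = 31.9 × 2^20 bytes = 33,449,574.4 bytes
1 kB = 1,000 bytes
33,449,574.4 / 1,000 = 33,449.574 kB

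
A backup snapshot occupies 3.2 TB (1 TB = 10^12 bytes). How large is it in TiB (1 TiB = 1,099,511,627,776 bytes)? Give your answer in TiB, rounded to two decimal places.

3.2 TB × 1,000,000,000,000 bytes/TB = 3,200,000,000,000 bytes
1 TiB = 2^40 bytes = 1,099,511,627,776 bytes
3,200,000,000,000 / 1,099,511,627,776 = 2.91 TiB

2.91 TiB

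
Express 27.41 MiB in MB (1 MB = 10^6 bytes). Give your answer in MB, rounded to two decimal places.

27.41 MiB = 27.41 × 2^20 bytes = 28,741,468.16 bytes
1 MB = 1,000,000 bytes
28,741,468.16 / 1,000,000 = 28.74 MB

28.74 MB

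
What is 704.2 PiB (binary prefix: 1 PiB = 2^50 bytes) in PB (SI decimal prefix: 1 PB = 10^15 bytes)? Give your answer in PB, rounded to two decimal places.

792.86 PB

704.2 PiB = 704.2 × 2^50 bytes = 792,858,714,398,575,820.8 bytes
1 PB = 10^15 bytes = 1,000,000,000,000,000 bytes
792,858,714,398,575,820.8 / 1,000,000,000,000,000 = 792.86 PB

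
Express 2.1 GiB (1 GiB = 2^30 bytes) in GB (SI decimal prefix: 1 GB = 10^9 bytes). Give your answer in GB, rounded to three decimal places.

2.1 GiB × 1,073,741,824 bytes/GiB = 2,254,857,830.4 bytes
1 GB = 1,000,000,000 bytes
2,254,857,830.4 / 1,000,000,000 = 2.255 GB

2.255 GB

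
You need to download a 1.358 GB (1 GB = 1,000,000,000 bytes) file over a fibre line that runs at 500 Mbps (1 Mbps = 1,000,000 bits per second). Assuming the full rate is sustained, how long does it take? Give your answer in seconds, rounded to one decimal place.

1.358 GB = 1,358,000,000 bytes = 10,864,000,000 bits
500 Mbps = 500,000,000 bits/s
time = 10,864,000,000 / 500,000,000 = 21.7 s

21.7 seconds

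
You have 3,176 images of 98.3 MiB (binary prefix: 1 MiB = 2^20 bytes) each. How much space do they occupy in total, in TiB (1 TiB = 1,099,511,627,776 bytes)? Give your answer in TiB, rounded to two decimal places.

0.30 TiB

Total = 3,176 × 98.3 MiB = 312200.8 MiB
= 312200.8 × 1,048,576 bytes = 327,366,266,060.8 bytes
1 TiB = 1,099,511,627,776 bytes
327,366,266,060.8 / 1,099,511,627,776 = 0.30 TiB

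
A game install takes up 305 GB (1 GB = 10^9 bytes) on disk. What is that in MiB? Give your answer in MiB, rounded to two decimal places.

290,870.67 MiB

305 GB = 305 × 10^9 bytes = 305,000,000,000 bytes
1 MiB = 1,048,576 bytes
305,000,000,000 / 1,048,576 = 290,870.67 MiB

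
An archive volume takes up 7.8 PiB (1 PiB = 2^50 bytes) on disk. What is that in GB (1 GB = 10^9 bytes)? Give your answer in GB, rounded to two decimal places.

7.8 PiB = 7.8 × 2^50 bytes = 8,782,019,273,372,467.2 bytes
1 GB = 1,000,000,000 bytes
8,782,019,273,372,467.2 / 1,000,000,000 = 8,782,019.27 GB

8,782,019.27 GB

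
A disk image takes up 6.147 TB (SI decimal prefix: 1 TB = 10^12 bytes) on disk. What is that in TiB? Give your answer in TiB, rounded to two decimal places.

5.59 TiB

6.147 TB = 6.147 × 10^12 bytes = 6,147,000,000,000 bytes
1 TiB = 1,099,511,627,776 bytes
6,147,000,000,000 / 1,099,511,627,776 = 5.59 TiB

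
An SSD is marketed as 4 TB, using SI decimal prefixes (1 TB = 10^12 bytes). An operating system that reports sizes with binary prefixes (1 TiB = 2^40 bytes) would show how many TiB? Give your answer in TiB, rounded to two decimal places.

3.64 TiB

4 TB × 1,000,000,000,000 bytes/TB = 4,000,000,000,000 bytes
1 TiB = 1,099,511,627,776 bytes
4,000,000,000,000 / 1,099,511,627,776 = 3.64 TiB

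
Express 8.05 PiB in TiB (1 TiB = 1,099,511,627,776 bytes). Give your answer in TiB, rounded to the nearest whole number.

8.05 PiB × 1,125,899,906,842,624 bytes/PiB = 9,063,494,250,083,123.2 bytes
1 TiB = 1,099,511,627,776 bytes
9,063,494,250,083,123.2 / 1,099,511,627,776 = 8,243 TiB

8,243 TiB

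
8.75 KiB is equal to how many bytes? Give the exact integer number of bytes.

8,960 bytes

8.75 × 1,024 = 8,960 bytes  (1 KiB = 2^10 bytes)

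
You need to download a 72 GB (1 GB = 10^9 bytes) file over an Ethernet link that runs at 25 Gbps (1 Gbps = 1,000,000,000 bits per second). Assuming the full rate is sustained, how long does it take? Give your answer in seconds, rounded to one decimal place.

72 GB = 72,000,000,000 bytes = 576,000,000,000 bits
25 Gbps = 25,000,000,000 bits/s
time = 576,000,000,000 / 25,000,000,000 = 23.0 s

23.0 seconds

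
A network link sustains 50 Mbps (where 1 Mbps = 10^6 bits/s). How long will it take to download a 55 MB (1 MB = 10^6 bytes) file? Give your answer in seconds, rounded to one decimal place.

8.8 seconds

55 MB = 55,000,000 bytes = 440,000,000 bits
50 Mbps = 50,000,000 bits/s
time = 440,000,000 / 50,000,000 = 8.8 s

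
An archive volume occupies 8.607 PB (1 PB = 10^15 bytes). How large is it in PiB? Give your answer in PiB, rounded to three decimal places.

7.645 PiB

8.607 PB × 1,000,000,000,000,000 bytes/PB = 8,607,000,000,000,000 bytes
1 PiB = 1,125,899,906,842,624 bytes
8,607,000,000,000,000 / 1,125,899,906,842,624 = 7.645 PiB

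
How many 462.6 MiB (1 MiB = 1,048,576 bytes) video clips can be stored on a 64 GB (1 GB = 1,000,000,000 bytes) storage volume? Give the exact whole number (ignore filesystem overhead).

Capacity: 64 GB = 64,000,000,000 bytes
Per item: 462.6 MiB = 485,071,257.6 bytes
⌊64,000,000,000 / 485,071,257.6⌋ = 131

131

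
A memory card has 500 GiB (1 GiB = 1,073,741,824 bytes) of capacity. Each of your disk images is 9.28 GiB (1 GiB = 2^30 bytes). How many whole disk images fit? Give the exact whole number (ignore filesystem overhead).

Capacity: 500 GiB = 536,870,912,000 bytes
Per item: 9.28 GiB = 9,964,324,126.72 bytes
⌊536,870,912,000 / 9,964,324,126.72⌋ = 53

53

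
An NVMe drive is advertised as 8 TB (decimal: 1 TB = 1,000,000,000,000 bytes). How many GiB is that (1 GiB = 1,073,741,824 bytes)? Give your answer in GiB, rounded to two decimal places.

7,450.58 GiB

8 TB × 1,000,000,000,000 bytes/TB = 8,000,000,000,000 bytes
1 GiB = 1,073,741,824 bytes
8,000,000,000,000 / 1,073,741,824 = 7,450.58 GiB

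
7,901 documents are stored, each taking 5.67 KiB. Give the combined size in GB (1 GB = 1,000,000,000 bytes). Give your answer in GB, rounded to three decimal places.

0.046 GB

Total = 7,901 × 5.67 KiB = 44798.67 KiB
= 44798.67 × 1,024 bytes = 45,873,838.08 bytes
1 GB = 1,000,000,000 bytes
45,873,838.08 / 1,000,000,000 = 0.046 GB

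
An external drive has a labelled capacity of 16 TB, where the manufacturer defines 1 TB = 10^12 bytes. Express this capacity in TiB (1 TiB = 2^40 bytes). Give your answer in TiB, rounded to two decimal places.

14.55 TiB

16 TB × 1,000,000,000,000 bytes/TB = 16,000,000,000,000 bytes
1 TiB = 2^40 bytes = 1,099,511,627,776 bytes
16,000,000,000,000 / 1,099,511,627,776 = 14.55 TiB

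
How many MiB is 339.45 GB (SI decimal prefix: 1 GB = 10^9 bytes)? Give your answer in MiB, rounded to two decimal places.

339.45 GB = 339.45 × 10^9 bytes = 339,450,000,000 bytes
1 MiB = 2^20 bytes = 1,048,576 bytes
339,450,000,000 / 1,048,576 = 323,724.75 MiB

323,724.75 MiB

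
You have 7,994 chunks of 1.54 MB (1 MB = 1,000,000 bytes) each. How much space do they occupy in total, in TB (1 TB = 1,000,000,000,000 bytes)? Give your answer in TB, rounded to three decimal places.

0.012 TB

Total = 7,994 × 1.54 MB = 12310.76 MB
= 12310.76 × 1,000,000 bytes = 12,310,760,000 bytes
1 TB = 1,000,000,000,000 bytes
12,310,760,000 / 1,000,000,000,000 = 0.012 TB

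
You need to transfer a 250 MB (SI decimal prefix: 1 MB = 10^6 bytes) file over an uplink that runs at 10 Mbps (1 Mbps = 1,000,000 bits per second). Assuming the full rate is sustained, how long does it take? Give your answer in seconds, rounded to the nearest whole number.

250 MB = 250,000,000 bytes = 2,000,000,000 bits
10 Mbps = 10,000,000 bits/s
time = 2,000,000,000 / 10,000,000 = 200 s

200 seconds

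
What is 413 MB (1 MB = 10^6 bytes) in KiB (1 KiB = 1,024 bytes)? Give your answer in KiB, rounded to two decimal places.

403,320.31 KiB

413 MB × 1,000,000 bytes/MB = 413,000,000 bytes
1 KiB = 1,024 bytes
413,000,000 / 1,024 = 403,320.31 KiB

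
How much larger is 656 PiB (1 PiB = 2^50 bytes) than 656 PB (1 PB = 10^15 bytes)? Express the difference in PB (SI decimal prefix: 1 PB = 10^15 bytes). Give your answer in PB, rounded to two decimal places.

82.59 PB

656 PiB = 656 × 1,125,899,906,842,624 = 738,590,338,888,761,344 bytes
656 PB = 656 × 1,000,000,000,000,000 = 656,000,000,000,000,000 bytes
difference = 82,590,338,888,761,344 bytes
82,590,338,888,761,344 / 1,000,000,000,000,000 = 82.59 PB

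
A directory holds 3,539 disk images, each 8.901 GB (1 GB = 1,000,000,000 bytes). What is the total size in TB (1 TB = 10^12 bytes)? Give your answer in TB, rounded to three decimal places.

Total = 3,539 × 8.901 GB = 31500.639 GB
= 31500.639 × 1,000,000,000 bytes = 31,500,639,000,000 bytes
1 TB = 1,000,000,000,000 bytes
31,500,639,000,000 / 1,000,000,000,000 = 31.501 TB

31.501 TB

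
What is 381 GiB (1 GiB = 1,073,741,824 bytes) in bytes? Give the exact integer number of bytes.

409,095,634,944 bytes

381 × 1,073,741,824 = 409,095,634,944 bytes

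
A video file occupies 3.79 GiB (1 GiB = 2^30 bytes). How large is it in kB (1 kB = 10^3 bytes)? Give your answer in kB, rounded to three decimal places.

4,069,481.513 kB

3.79 GiB = 3.79 × 2^30 bytes = 4,069,481,512.96 bytes
1 kB = 1,000 bytes
4,069,481,512.96 / 1,000 = 4,069,481.513 kB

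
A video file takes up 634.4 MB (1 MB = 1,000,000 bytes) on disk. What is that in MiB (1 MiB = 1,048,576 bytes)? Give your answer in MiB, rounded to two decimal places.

605.01 MiB

634.4 MB × 1,000,000 bytes/MB = 634,400,000 bytes
1 MiB = 2^20 bytes = 1,048,576 bytes
634,400,000 / 1,048,576 = 605.01 MiB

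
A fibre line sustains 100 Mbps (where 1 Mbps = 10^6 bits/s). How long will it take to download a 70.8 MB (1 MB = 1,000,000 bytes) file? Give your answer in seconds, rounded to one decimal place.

5.7 seconds

70.8 MB = 70,800,000 bytes = 566,400,000 bits
100 Mbps = 100,000,000 bits/s
time = 566,400,000 / 100,000,000 = 5.7 s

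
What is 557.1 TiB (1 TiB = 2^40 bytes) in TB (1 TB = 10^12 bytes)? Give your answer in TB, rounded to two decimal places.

612.54 TB

557.1 TiB = 557.1 × 2^40 bytes = 612,537,927,834,009.6 bytes
1 TB = 10^12 bytes = 1,000,000,000,000 bytes
612,537,927,834,009.6 / 1,000,000,000,000 = 612.54 TB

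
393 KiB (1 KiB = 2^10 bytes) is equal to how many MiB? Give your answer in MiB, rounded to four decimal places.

0.3838 MiB

393 KiB × 1,024 bytes/KiB = 402,432 bytes
1 MiB = 2^20 bytes = 1,048,576 bytes
402,432 / 1,048,576 = 0.3838 MiB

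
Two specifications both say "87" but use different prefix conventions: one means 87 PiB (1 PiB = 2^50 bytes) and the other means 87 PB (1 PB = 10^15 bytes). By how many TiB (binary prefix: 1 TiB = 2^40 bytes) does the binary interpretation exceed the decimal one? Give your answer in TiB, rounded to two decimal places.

87 PiB = 87 × 1,125,899,906,842,624 = 97,953,291,895,308,288 bytes
87 PB = 87 × 1,000,000,000,000,000 = 87,000,000,000,000,000 bytes
difference = 10,953,291,895,308,288 bytes
10,953,291,895,308,288 / 1,099,511,627,776 = 9,961.96 TiB

9,961.96 TiB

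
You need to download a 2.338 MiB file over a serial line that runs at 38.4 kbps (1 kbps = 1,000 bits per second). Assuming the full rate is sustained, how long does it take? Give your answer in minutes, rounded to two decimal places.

8.51 minutes

2.338 MiB = 2,451,570.688 bytes = 19,612,565.504 bits
38.4 kbps = 38,400 bits/s
time = 19,612,565.504 / 38,400 = 510.744 s
510.744 s / 60 = 8.51 minutes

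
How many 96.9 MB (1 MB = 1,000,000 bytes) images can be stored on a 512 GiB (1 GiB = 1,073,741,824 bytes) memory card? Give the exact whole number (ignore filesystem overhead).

5,673

Capacity: 512 GiB = 549,755,813,888 bytes
Per item: 96.9 MB = 96,900,000 bytes
⌊549,755,813,888 / 96,900,000⌋ = 5,673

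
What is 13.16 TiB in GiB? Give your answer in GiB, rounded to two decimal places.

13,475.84 GiB

13.16 TiB = 13.16 × 2^40 bytes = 14,469,573,021,532.16 bytes
1 GiB = 1,073,741,824 bytes
14,469,573,021,532.16 / 1,073,741,824 = 13,475.84 GiB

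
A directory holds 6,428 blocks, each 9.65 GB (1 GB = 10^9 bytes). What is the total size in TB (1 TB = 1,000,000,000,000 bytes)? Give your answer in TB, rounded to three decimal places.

Total = 6,428 × 9.65 GB = 62030.2 GB
= 62030.2 × 1,000,000,000 bytes = 62,030,200,000,000 bytes
1 TB = 1,000,000,000,000 bytes
62,030,200,000,000 / 1,000,000,000,000 = 62.030 TB

62.030 TB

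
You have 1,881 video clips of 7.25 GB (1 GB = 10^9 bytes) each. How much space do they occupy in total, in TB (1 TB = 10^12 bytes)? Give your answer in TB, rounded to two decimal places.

Total = 1,881 × 7.25 GB = 13637.25 GB
= 13637.25 × 1,000,000,000 bytes = 13,637,250,000,000 bytes
1 TB = 1,000,000,000,000 bytes
13,637,250,000,000 / 1,000,000,000,000 = 13.64 TB

13.64 TB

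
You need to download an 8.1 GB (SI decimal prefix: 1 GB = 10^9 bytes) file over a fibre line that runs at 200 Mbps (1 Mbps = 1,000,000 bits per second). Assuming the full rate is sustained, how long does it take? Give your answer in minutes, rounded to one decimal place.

8.1 GB = 8,100,000,000 bytes = 64,800,000,000 bits
200 Mbps = 200,000,000 bits/s
time = 64,800,000,000 / 200,000,000 = 324.00 s
324.00 s / 60 = 5.4 minutes

5.4 minutes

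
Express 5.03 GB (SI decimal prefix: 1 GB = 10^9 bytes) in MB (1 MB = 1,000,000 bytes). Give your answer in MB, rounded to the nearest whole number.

5.03 GB = 5.03 × 10^9 bytes = 5,030,000,000 bytes
1 MB = 1,000,000 bytes
5,030,000,000 / 1,000,000 = 5,030 MB

5,030 MB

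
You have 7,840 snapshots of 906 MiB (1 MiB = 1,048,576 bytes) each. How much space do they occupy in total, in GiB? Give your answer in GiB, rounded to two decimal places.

Total = 7,840 × 906 MiB = 7,103,040 MiB
= 7,103,040 × 1,048,576 bytes = 7,448,077,271,040 bytes
1 GiB = 1,073,741,824 bytes
7,448,077,271,040 / 1,073,741,824 = 6,936.56 GiB

6,936.56 GiB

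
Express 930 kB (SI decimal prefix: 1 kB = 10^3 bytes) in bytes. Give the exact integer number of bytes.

930,000 bytes

930 × 1,000 = 930,000 bytes  (1 kB = 10^3 bytes)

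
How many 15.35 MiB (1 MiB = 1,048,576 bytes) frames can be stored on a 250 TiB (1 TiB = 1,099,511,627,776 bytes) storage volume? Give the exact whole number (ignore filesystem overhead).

Capacity: 250 TiB = 274,877,906,944,000 bytes
Per item: 15.35 MiB = 16,095,641.6 bytes
⌊274,877,906,944,000 / 16,095,641.6⌋ = 17,077,785

17,077,785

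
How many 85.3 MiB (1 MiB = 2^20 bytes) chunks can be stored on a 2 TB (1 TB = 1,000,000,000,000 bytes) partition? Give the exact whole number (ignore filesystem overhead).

22,360

Capacity: 2 TB = 2,000,000,000,000 bytes
Per item: 85.3 MiB = 89,443,532.8 bytes
⌊2,000,000,000,000 / 89,443,532.8⌋ = 22,360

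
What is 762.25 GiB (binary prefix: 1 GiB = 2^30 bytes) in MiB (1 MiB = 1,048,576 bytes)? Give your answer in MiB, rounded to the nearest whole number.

762.25 GiB = 762.25 × 2^30 bytes = 818,459,705,344 bytes
1 MiB = 1,048,576 bytes
818,459,705,344 / 1,048,576 = 780,544 MiB

780,544 MiB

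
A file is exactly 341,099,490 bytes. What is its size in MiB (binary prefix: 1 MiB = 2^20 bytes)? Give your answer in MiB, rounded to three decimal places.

341,099,490 bytes given.
1 MiB = 1,048,576 bytes
341,099,490 / 1,048,576 = 325.298 MiB

325.298 MiB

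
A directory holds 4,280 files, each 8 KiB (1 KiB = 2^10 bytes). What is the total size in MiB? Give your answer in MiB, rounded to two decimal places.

33.44 MiB

Total = 4,280 × 8 KiB = 34,240 KiB
= 34,240 × 1,024 bytes = 35,061,760 bytes
1 MiB = 1,048,576 bytes
35,061,760 / 1,048,576 = 33.44 MiB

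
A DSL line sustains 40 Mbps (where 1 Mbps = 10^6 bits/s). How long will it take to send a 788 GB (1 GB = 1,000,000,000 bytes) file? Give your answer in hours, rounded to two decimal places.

43.78 hours

788 GB = 788,000,000,000 bytes = 6,304,000,000,000 bits
40 Mbps = 40,000,000 bits/s
time = 6,304,000,000,000 / 40,000,000 = 157,600.0000 s
157,600.0000 s / 3600 = 43.78 hours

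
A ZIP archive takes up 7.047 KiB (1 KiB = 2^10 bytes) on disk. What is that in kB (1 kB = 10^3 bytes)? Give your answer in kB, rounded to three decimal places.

7.047 KiB = 7.047 × 2^10 bytes = 7,216.128 bytes
1 kB = 10^3 bytes = 1,000 bytes
7,216.128 / 1,000 = 7.216 kB

7.216 kB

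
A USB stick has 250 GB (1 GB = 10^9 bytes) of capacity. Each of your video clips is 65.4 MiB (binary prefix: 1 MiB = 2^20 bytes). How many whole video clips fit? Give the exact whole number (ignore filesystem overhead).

Capacity: 250 GB = 250,000,000,000 bytes
Per item: 65.4 MiB = 68,576,870.4 bytes
⌊250,000,000,000 / 68,576,870.4⌋ = 3,645

3,645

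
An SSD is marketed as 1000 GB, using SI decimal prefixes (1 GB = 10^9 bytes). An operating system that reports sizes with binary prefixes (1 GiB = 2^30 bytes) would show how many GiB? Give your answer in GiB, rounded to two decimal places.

1000 GB = 1000 × 10^9 bytes = 1,000,000,000,000 bytes
1 GiB = 2^30 bytes = 1,073,741,824 bytes
1,000,000,000,000 / 1,073,741,824 = 931.32 GiB

931.32 GiB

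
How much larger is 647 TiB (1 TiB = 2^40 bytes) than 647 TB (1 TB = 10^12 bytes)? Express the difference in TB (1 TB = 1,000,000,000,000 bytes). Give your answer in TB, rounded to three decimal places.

64.384 TB

647 TiB = 647 × 1,099,511,627,776 = 711,384,023,171,072 bytes
647 TB = 647 × 1,000,000,000,000 = 647,000,000,000,000 bytes
difference = 64,384,023,171,072 bytes
64,384,023,171,072 / 1,000,000,000,000 = 64.384 TB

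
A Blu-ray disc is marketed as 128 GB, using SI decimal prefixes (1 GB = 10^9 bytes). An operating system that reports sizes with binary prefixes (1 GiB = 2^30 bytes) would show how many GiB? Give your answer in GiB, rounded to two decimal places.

128 GB = 128 × 10^9 bytes = 128,000,000,000 bytes
1 GiB = 2^30 bytes = 1,073,741,824 bytes
128,000,000,000 / 1,073,741,824 = 119.21 GiB

119.21 GiB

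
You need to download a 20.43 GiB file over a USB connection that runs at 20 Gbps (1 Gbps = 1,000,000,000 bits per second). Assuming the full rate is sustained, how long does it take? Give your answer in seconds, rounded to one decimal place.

8.8 seconds

20.43 GiB = 21,936,545,464.32 bytes = 175,492,363,714.56 bits
20 Gbps = 20,000,000,000 bits/s
time = 175,492,363,714.56 / 20,000,000,000 = 8.8 s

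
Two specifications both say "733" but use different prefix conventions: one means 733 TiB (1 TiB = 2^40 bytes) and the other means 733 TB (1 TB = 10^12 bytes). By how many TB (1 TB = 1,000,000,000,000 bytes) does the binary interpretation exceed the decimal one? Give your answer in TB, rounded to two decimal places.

733 TiB = 733 × 1,099,511,627,776 = 805,942,023,159,808 bytes
733 TB = 733 × 1,000,000,000,000 = 733,000,000,000,000 bytes
difference = 72,942,023,159,808 bytes
72,942,023,159,808 / 1,000,000,000,000 = 72.94 TB

72.94 TB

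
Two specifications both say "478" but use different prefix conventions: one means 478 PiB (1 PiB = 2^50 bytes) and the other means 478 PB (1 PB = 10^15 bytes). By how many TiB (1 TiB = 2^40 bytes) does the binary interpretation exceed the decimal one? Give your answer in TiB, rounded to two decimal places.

478 PiB = 478 × 1,125,899,906,842,624 = 538,180,155,470,774,272 bytes
478 PB = 478 × 1,000,000,000,000,000 = 478,000,000,000,000,000 bytes
difference = 60,180,155,470,774,272 bytes
60,180,155,470,774,272 / 1,099,511,627,776 = 54,733.53 TiB

54,733.53 TiB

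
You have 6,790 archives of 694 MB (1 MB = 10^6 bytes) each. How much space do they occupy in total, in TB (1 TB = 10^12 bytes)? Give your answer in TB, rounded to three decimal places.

Total = 6,790 × 694 MB = 4,712,260 MB
= 4,712,260 × 1,000,000 bytes = 4,712,260,000,000 bytes
1 TB = 1,000,000,000,000 bytes
4,712,260,000,000 / 1,000,000,000,000 = 4.712 TB

4.712 TB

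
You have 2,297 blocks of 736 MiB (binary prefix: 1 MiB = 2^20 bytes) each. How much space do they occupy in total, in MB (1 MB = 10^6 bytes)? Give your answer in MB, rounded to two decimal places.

Total = 2,297 × 736 MiB = 1,690,592 MiB
= 1,690,592 × 1,048,576 bytes = 1,772,714,196,992 bytes
1 MB = 1,000,000 bytes
1,772,714,196,992 / 1,000,000 = 1,772,714.20 MB

1,772,714.20 MB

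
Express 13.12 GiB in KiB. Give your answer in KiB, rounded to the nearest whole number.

13.12 GiB × 1,073,741,824 bytes/GiB = 14,087,492,730.88 bytes
1 KiB = 2^10 bytes = 1,024 bytes
14,087,492,730.88 / 1,024 = 13,757,317 KiB

13,757,317 KiB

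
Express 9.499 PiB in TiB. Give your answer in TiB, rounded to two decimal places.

9,726.98 TiB

9.499 PiB = 9.499 × 2^50 bytes = 10,694,923,215,098,085.376 bytes
1 TiB = 1,099,511,627,776 bytes
10,694,923,215,098,085.376 / 1,099,511,627,776 = 9,726.98 TiB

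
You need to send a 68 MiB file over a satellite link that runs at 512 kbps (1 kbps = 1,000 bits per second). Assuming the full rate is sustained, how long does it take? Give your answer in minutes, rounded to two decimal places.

68 MiB = 71,303,168 bytes = 570,425,344 bits
512 kbps = 512,000 bits/s
time = 570,425,344 / 512,000 = 1,114.112 s
1,114.112 s / 60 = 18.57 minutes

18.57 minutes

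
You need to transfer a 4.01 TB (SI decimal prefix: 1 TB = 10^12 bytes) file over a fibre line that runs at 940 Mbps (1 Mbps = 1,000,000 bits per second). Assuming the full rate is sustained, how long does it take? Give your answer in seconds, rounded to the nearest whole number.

4.01 TB = 4,010,000,000,000 bytes = 32,080,000,000,000 bits
940 Mbps = 940,000,000 bits/s
time = 32,080,000,000,000 / 940,000,000 = 34,128 s

34,128 seconds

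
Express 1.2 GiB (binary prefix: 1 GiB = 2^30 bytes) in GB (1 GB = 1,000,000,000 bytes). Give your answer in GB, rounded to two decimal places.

1.2 GiB = 1.2 × 2^30 bytes = 1,288,490,188.8 bytes
1 GB = 1,000,000,000 bytes
1,288,490,188.8 / 1,000,000,000 = 1.29 GB

1.29 GB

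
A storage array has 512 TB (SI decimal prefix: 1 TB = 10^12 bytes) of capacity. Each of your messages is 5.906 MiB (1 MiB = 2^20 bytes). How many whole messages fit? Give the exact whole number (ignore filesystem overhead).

Capacity: 512 TB = 512,000,000,000,000 bytes
Per item: 5.906 MiB = 6,192,889.856 bytes
⌊512,000,000,000,000 / 6,192,889.856⌋ = 82,675,457

82,675,457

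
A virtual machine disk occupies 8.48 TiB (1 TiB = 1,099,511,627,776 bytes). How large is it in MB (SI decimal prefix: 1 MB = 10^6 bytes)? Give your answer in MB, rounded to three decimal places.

8.48 TiB × 1,099,511,627,776 bytes/TiB = 9,323,858,603,540.48 bytes
1 MB = 1,000,000 bytes
9,323,858,603,540.48 / 1,000,000 = 9,323,858.604 MB

9,323,858.604 MB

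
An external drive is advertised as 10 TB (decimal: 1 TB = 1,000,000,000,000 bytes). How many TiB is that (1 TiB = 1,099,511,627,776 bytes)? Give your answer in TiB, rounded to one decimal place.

9.1 TiB

10 TB × 1,000,000,000,000 bytes/TB = 10,000,000,000,000 bytes
1 TiB = 1,099,511,627,776 bytes
10,000,000,000,000 / 1,099,511,627,776 = 9.1 TiB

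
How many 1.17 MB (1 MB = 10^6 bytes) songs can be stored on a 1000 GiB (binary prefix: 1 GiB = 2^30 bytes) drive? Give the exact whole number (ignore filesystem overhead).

Capacity: 1000 GiB = 1,073,741,824,000 bytes
Per item: 1.17 MB = 1,170,000 bytes
⌊1,073,741,824,000 / 1,170,000⌋ = 917,728

917,728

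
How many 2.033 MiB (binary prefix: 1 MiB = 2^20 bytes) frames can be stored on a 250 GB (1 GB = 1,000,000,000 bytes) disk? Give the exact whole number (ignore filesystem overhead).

117,274

Capacity: 250 GB = 250,000,000,000 bytes
Per item: 2.033 MiB = 2,131,755.008 bytes
⌊250,000,000,000 / 2,131,755.008⌋ = 117,274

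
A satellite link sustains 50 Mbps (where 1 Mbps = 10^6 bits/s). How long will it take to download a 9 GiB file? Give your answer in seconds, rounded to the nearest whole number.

1,546 seconds

9 GiB = 9,663,676,416 bytes = 77,309,411,328 bits
50 Mbps = 50,000,000 bits/s
time = 77,309,411,328 / 50,000,000 = 1,546 s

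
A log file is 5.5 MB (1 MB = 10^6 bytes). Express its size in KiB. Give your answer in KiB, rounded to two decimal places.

5.5 MB = 5.5 × 10^6 bytes = 5,500,000 bytes
1 KiB = 1,024 bytes
5,500,000 / 1,024 = 5,371.09 KiB

5,371.09 KiB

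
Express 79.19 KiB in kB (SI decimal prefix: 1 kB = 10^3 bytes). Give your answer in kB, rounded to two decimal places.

79.19 KiB = 79.19 × 2^10 bytes = 81,090.56 bytes
1 kB = 10^3 bytes = 1,000 bytes
81,090.56 / 1,000 = 81.09 kB

81.09 kB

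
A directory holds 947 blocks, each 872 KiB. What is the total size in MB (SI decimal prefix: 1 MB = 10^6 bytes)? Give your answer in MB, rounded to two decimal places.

845.60 MB

Total = 947 × 872 KiB = 825,784 KiB
= 825,784 × 1,024 bytes = 845,602,816 bytes
1 MB = 1,000,000 bytes
845,602,816 / 1,000,000 = 845.60 MB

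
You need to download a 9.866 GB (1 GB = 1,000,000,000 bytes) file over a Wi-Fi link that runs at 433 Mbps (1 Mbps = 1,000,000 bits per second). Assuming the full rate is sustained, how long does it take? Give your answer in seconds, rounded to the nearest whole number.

9.866 GB = 9,866,000,000 bytes = 78,928,000,000 bits
433 Mbps = 433,000,000 bits/s
time = 78,928,000,000 / 433,000,000 = 182 s

182 seconds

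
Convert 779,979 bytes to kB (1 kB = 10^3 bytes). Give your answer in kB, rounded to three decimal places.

779,979 bytes given.
1 kB = 10^3 bytes = 1,000 bytes
779,979 / 1,000 = 779.979 kB

779.979 kB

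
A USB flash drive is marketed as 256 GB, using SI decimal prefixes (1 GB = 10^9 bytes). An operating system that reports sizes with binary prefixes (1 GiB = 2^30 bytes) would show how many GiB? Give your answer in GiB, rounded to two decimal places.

238.42 GiB

256 GB = 256 × 10^9 bytes = 256,000,000,000 bytes
1 GiB = 1,073,741,824 bytes
256,000,000,000 / 1,073,741,824 = 238.42 GiB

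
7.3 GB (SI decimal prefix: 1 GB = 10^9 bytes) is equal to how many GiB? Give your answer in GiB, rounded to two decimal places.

6.80 GiB

7.3 GB × 1,000,000,000 bytes/GB = 7,300,000,000 bytes
1 GiB = 1,073,741,824 bytes
7,300,000,000 / 1,073,741,824 = 6.80 GiB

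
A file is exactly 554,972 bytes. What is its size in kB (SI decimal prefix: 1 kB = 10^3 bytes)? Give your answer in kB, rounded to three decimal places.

554.972 kB

554,972 bytes given.
1 kB = 10^3 bytes = 1,000 bytes
554,972 / 1,000 = 554.972 kB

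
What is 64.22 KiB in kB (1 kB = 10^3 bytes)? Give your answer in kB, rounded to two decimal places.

65.76 kB

64.22 KiB = 64.22 × 2^10 bytes = 65,761.28 bytes
1 kB = 1,000 bytes
65,761.28 / 1,000 = 65.76 kB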